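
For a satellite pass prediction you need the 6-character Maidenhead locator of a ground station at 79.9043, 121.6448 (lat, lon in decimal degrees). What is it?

Shift to the Maidenhead origin (180°W, 90°S): lon 301.6448, lat 169.9043.
Field: 301.6448/20 → 15 → P, 169.9043/10 → 16 → Q; chars PQ.
Square: 1.6448/2 → 0, 9.9043/1 → 9; chars 09.
Subsquare: 1.6448/0.0833333 → 19 → t, 0.9043/0.0416667 → 21 → v; chars tv.

PQ09tv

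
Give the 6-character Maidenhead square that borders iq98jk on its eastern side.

IQ98kk

Longitude subsquare j = 9; +1 → 10 = k.
The latitude characters are unchanged.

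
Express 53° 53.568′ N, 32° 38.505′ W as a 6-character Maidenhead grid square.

HO33qv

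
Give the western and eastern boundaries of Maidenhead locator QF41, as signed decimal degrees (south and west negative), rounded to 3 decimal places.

Field Q=16, F=5: +16·20° lon, +5·10° lat → SW at lon 140°, lat -40°.
Square 4, 1: +4·2° lon, +1·1° lat → SW at lon 148°, lat -39°.
Cell spans 2° lon × 1° lat.
west 148.000, east 150.000.

148.000, 150.000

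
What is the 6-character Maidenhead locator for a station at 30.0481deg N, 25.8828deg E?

KM20wb

Add 180° to longitude and 90° to latitude: 205.8828, 120.0481.
Field (20°×10°, letters A–R): lon ⌊205.8828/20⌋ = 10 → K; lat ⌊120.0481/10⌋ = 12 → M.
Square (2°×1°, digits 0–9): lon ⌊5.8828/2⌋ = 2; lat ⌊0.0481/1⌋ = 0.
Subsquare (5′×2.5′, letters a–x): lon ⌊1.8828/0.0833333⌋ = 22 → w; lat ⌊0.0481/0.0416667⌋ = 1 → b.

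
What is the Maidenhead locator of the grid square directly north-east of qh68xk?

Longitude subsquare x = 23; +1 → 24, wraps to 0 = a, carry into square.
Longitude square 6; +1 → 7.
Latitude subsquare k = 10; +1 → 11 = l.

QH78al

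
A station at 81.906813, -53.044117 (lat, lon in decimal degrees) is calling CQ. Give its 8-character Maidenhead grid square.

GR31lv47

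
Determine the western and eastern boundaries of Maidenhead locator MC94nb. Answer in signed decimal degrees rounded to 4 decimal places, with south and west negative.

Field M=12, C=2: +12·20° lon, +2·10° lat → SW at lon 60°, lat -70°.
Square 9, 4: +9·2° lon, +4·1° lat → SW at lon 78°, lat -66°.
Subsquare n=13, b=1: +13·0.0833333° lon, +1·0.0416667° lat → SW at lon 79.0833°, lat -65.9583°.
Cell spans 0.0833333° lon × 0.0416667° lat.
west 79.0833, east 79.1667.

79.0833, 79.1667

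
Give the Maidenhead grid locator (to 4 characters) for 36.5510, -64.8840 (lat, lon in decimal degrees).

FM76

Offset from 180°W / 90°S: lon 115.12°, lat 126.55°.
Field: lon ⌊115.12/20⌋ = 5 → F; lat ⌊126.55/10⌋ = 12 → M.
Square: lon ⌊15.12/2⌋ = 7; lat ⌊6.55/1⌋ = 6.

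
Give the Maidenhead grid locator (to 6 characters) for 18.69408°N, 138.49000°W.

Shift to the Maidenhead origin (180°W, 90°S): lon 41.5100, lat 108.6941.
Field (20°×10°, letters A–R): 41.5100/20 → 2 → C, 108.6941/10 → 10 → K; chars CK.
Square (2°×1°, digits 0–9): 1.5100/2 → 0, 8.6941/1 → 8; chars 08.
Subsquare (5′×2.5′, letters a–x): 1.5100/0.0833333 → 18 → s, 0.6941/0.0416667 → 16 → q; chars sq.

CK08sq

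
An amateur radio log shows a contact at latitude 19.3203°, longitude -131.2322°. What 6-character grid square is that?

Shift to the Maidenhead origin (180°W, 90°S): lon 48.7678, lat 109.3203.
Field (20°×10°, letters A–R): lon ⌊48.7678/20⌋ = 2 → C; lat ⌊109.3203/10⌋ = 10 → K.
Square (2°×1°, digits 0–9): lon ⌊8.7678/2⌋ = 4; lat ⌊9.3203/1⌋ = 9.
Subsquare (5′×2.5′, letters a–x): lon ⌊0.7678/0.0833333⌋ = 9 → j; lat ⌊0.3203/0.0416667⌋ = 7 → h.

CK49jh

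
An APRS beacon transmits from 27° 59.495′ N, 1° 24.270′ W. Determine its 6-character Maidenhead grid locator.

IL97hx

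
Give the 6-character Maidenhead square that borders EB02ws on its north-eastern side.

EB02xt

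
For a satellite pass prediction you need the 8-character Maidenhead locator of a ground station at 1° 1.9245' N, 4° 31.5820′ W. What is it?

Shift to the Maidenhead origin (180°W, 90°S): lon 175.47363, lat 91.03208.
Field: 175.47363/20 → 8 → I, 91.03208/10 → 9 → J; chars IJ.
Square: 15.47363/2 → 7, 1.03208/1 → 1; chars 71.
Subsquare: 1.47363/0.0833333 → 17 → r, 0.03208/0.0416667 → 0 → a; chars ra.
Extended square: 0.05697/0.00833333 → 6, 0.03208/0.00416667 → 7; chars 67.

IJ71ra67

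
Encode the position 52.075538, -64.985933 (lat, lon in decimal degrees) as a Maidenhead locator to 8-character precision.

Add 180° to longitude and 90° to latitude: 115.01407, 142.07554.
Field: 115.01407/20 → 5 → F, 142.07554/10 → 14 → O; chars FO.
Square: 15.01407/2 → 7, 2.07554/1 → 2; chars 72.
Subsquare: 1.01407/0.0833333 → 12 → m, 0.07554/0.0416667 → 1 → b; chars mb.
Extended square: 0.01407/0.00833333 → 1, 0.03387/0.00416667 → 8; chars 18.

FO72mb18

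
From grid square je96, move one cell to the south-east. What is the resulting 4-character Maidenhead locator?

Longitude square 9; +1 → 10, wraps to 0, carry into field.
Longitude field J = 9; +1 → 10 = K.
Latitude square 6; −1 → 5.

KE05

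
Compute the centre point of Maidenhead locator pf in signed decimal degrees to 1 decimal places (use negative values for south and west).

Field P=15, F=5: +15·20° lon, +5·10° lat → SW at lon 120°, lat -40°.
Cell spans 20° lon × 10° lat. Centre is SW corner plus half of each.
latitude -35.0, longitude 130.0.

-35.0, 130.0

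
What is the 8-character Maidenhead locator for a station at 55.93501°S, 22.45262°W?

Shift to the Maidenhead origin (180°W, 90°S): lon 157.54738, lat 34.06499.
Field (20°×10°, letters A–R): lon ⌊157.54738/20⌋ = 7 → H; lat ⌊34.06499/10⌋ = 3 → D.
Square (2°×1°, digits 0–9): lon ⌊17.54738/2⌋ = 8; lat ⌊4.06499/1⌋ = 4.
Subsquare (5′×2.5′, letters a–x): lon ⌊1.54738/0.0833333⌋ = 18 → s; lat ⌊0.06499/0.0416667⌋ = 1 → b.
Extended square (30″×15″, digits 0–9): lon ⌊0.04738/0.00833333⌋ = 5; lat ⌊0.02332/0.00416667⌋ = 5.

HD84sb55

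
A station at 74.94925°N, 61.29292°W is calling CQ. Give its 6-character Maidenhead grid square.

FQ94iw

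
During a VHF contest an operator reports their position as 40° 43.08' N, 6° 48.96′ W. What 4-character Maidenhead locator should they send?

Offset from 180°W / 90°S: lon 173.18°, lat 130.72°.
Field: 173.18/20 → 8 → I, 130.72/10 → 13 → N; chars IN.
Square: 13.18/2 → 6, 0.72/1 → 0; chars 60.

IN60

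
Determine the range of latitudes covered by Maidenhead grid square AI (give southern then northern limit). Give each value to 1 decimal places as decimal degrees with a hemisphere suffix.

10.0° S, 0.0° N

Field A=0, I=8: +0·20° lon, +8·10° lat → SW at lon -180°, lat -10°.
Cell spans 20° lon × 10° lat.
south 10.0° S, north 0.0° N.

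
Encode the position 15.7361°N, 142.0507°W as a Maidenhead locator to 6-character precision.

BK85xr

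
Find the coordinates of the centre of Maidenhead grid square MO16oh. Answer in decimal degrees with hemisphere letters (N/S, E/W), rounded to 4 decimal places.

Field M=12, O=14: +12·20° lon, +14·10° lat → SW at lon 60°, lat 50°.
Square 1, 6: +1·2° lon, +6·1° lat → SW at lon 62°, lat 56°.
Subsquare o=14, h=7: +14·0.0833333° lon, +7·0.0416667° lat → SW at lon 63.1667°, lat 56.2917°.
Cell spans 0.0833333° lon × 0.0416667° lat. Centre is SW corner plus half of each.
latitude 56.3125° N, longitude 63.2083° E.

56.3125° N, 63.2083° E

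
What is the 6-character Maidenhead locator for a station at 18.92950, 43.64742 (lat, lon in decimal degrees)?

LK18tw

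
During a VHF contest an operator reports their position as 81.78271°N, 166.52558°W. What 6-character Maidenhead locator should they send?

Add 180° to longitude and 90° to latitude: 13.4744, 171.7827.
Field: lon ⌊13.4744/20⌋ = 0 → A; lat ⌊171.7827/10⌋ = 17 → R.
Square: lon ⌊13.4744/2⌋ = 6; lat ⌊1.7827/1⌋ = 1.
Subsquare: lon ⌊1.4744/0.0833333⌋ = 17 → r; lat ⌊0.7827/0.0416667⌋ = 18 → s.

AR61rs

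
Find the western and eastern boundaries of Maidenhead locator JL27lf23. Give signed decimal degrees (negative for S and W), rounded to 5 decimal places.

4.93333, 4.94167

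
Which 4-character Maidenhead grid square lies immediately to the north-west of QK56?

QK47

Longitude square 5; −1 → 4.
Latitude square 6; +1 → 7.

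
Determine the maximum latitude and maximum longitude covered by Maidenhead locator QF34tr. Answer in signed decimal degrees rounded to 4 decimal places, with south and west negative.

-35.2500, 147.6667

Field Q=16, F=5: +16·20° lon, +5·10° lat → SW at lon 140°, lat -40°.
Square 3, 4: +3·2° lon, +4·1° lat → SW at lon 146°, lat -36°.
Subsquare t=19, r=17: +19·0.0833333° lon, +17·0.0416667° lat → SW at lon 147.583°, lat -35.2917°.
Cell spans 0.0833333° lon × 0.0416667° lat. NE corner is SW corner plus one full cell.
latitude -35.2500, longitude 147.6667.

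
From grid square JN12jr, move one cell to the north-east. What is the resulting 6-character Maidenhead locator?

JN12ks

Longitude subsquare j = 9; +1 → 10 = k.
Latitude subsquare r = 17; +1 → 18 = s.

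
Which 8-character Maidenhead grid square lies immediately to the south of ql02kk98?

QL02kk97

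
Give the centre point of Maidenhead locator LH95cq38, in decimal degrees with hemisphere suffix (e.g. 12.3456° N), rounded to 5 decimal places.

Field L=11, H=7: +11·20° lon, +7·10° lat → SW at lon 40°, lat -20°.
Square 9, 5: +9·2° lon, +5·1° lat → SW at lon 58°, lat -15°.
Subsquare c=2, q=16: +2·0.0833333° lon, +16·0.0416667° lat → SW at lon 58.1667°, lat -14.3333°.
Extended square 3, 8: +3·0.00833333° lon, +8·0.00416667° lat → SW at lon 58.1917°, lat -14.3°.
Cell spans 0.00833333° lon × 0.00416667° lat. Centre is SW corner plus half of each.
latitude 14.29792° S, longitude 58.19583° E.

14.29792° S, 58.19583° E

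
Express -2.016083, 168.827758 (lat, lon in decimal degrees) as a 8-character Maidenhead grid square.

Add 180° to longitude and 90° to latitude: 348.82776, 87.98392.
Field: 348.82776/20 → 17 → R, 87.98392/10 → 8 → I; chars RI.
Square: 8.82776/2 → 4, 7.98392/1 → 7; chars 47.
Subsquare: 0.82776/0.0833333 → 9 → j, 0.98392/0.0416667 → 23 → x; chars jx.
Extended square: 0.07776/0.00833333 → 9, 0.02558/0.00416667 → 6; chars 96.

RI47jx96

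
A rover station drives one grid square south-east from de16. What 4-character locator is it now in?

Longitude square 1; +1 → 2.
Latitude square 6; −1 → 5.

DE25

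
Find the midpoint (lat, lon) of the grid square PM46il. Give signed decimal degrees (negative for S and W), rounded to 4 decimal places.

36.4792, 128.7083

Field P=15, M=12: +15·20° lon, +12·10° lat → SW at lon 120°, lat 30°.
Square 4, 6: +4·2° lon, +6·1° lat → SW at lon 128°, lat 36°.
Subsquare i=8, l=11: +8·0.0833333° lon, +11·0.0416667° lat → SW at lon 128.667°, lat 36.4583°.
Cell spans 0.0833333° lon × 0.0416667° lat. Centre is SW corner plus half of each.
latitude 36.4792, longitude 128.7083.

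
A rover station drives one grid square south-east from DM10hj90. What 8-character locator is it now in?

Longitude extended square 9; +1 → 10, wraps to 0, carry into subsquare.
Longitude subsquare h = 7; +1 → 8 = i.
Latitude extended square 0; −1 → -1, wraps to 9, carry into subsquare.
Latitude subsquare j = 9; −1 → 8 = i.

DM10ii09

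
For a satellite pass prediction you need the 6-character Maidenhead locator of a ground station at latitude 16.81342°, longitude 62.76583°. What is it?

MK16jt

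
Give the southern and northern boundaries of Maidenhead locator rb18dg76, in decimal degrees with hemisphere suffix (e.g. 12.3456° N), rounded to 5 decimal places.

Field R=17, B=1: +17·20° lon, +1·10° lat → SW at lon 160°, lat -80°.
Square 1, 8: +1·2° lon, +8·1° lat → SW at lon 162°, lat -72°.
Subsquare d=3, g=6: +3·0.0833333° lon, +6·0.0416667° lat → SW at lon 162.25°, lat -71.75°.
Extended square 7, 6: +7·0.00833333° lon, +6·0.00416667° lat → SW at lon 162.308°, lat -71.725°.
Cell spans 0.00833333° lon × 0.00416667° lat.
south 71.72500° S, north 71.72083° S.

71.72500° S, 71.72083° S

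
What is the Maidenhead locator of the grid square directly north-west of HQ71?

HQ62

Longitude square 7; −1 → 6.
Latitude square 1; +1 → 2.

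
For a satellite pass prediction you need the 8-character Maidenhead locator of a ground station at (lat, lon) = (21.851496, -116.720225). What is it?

Shift to the Maidenhead origin (180°W, 90°S): lon 63.27978, lat 111.85150.
Field: lon ⌊63.27978/20⌋ = 3 → D; lat ⌊111.85150/10⌋ = 11 → L.
Square: lon ⌊3.27978/2⌋ = 1; lat ⌊1.85150/1⌋ = 1.
Subsquare: lon ⌊1.27978/0.0833333⌋ = 15 → p; lat ⌊0.85150/0.0416667⌋ = 20 → u.
Extended square: lon ⌊0.02978/0.00833333⌋ = 3; lat ⌊0.01816/0.00416667⌋ = 4.

DL11pu34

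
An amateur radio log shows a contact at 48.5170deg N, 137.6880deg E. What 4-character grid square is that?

PN88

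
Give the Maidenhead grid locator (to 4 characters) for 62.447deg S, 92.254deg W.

Add 180° to longitude and 90° to latitude: 87.75, 27.55.
Field (20°×10°, letters A–R): lon ⌊87.75/20⌋ = 4 → E; lat ⌊27.55/10⌋ = 2 → C.
Square (2°×1°, digits 0–9): lon ⌊7.75/2⌋ = 3; lat ⌊7.55/1⌋ = 7.

EC37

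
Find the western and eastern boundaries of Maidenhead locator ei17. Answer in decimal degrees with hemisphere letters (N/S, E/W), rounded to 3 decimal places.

Field E=4, I=8: +4·20° lon, +8·10° lat → SW at lon -100°, lat -10°.
Square 1, 7: +1·2° lon, +7·1° lat → SW at lon -98°, lat -3°.
Cell spans 2° lon × 1° lat.
west 98.000° W, east 96.000° W.

98.000° W, 96.000° W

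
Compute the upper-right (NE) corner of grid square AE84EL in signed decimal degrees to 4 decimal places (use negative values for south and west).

-45.5000, -163.5833

Field A=0, E=4: +0·20° lon, +4·10° lat → SW at lon -180°, lat -50°.
Square 8, 4: +8·2° lon, +4·1° lat → SW at lon -164°, lat -46°.
Subsquare e=4, l=11: +4·0.0833333° lon, +11·0.0416667° lat → SW at lon -163.667°, lat -45.5417°.
Cell spans 0.0833333° lon × 0.0416667° lat. NE corner is SW corner plus one full cell.
latitude -45.5000, longitude -163.5833.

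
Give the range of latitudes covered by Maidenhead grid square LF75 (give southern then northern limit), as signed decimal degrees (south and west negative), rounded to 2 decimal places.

-35.00, -34.00

Field L=11, F=5: +11·20° lon, +5·10° lat → SW at lon 40°, lat -40°.
Square 7, 5: +7·2° lon, +5·1° lat → SW at lon 54°, lat -35°.
Cell spans 2° lon × 1° lat.
south -35.00, north -34.00.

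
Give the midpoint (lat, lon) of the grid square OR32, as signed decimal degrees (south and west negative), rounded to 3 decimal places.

Field O=14, R=17: +14·20° lon, +17·10° lat → SW at lon 100°, lat 80°.
Square 3, 2: +3·2° lon, +2·1° lat → SW at lon 106°, lat 82°.
Cell spans 2° lon × 1° lat. Centre is SW corner plus half of each.
latitude 82.500, longitude 107.000.

82.500, 107.000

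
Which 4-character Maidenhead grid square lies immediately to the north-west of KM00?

Longitude square 0; −1 → -1, wraps to 9, carry into field.
Longitude field K = 10; −1 → 9 = J.
Latitude square 0; +1 → 1.

JM91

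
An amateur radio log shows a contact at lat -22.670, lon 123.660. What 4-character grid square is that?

PG17

Add 180° to longitude and 90° to latitude: 303.66, 67.33.
Field: 303.66/20 → 15 → P, 67.33/10 → 6 → G; chars PG.
Square: 3.66/2 → 1, 7.33/1 → 7; chars 17.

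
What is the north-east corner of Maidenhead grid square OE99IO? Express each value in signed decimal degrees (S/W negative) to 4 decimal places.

-40.3750, 118.7500

Field O=14, E=4: +14·20° lon, +4·10° lat → SW at lon 100°, lat -50°.
Square 9, 9: +9·2° lon, +9·1° lat → SW at lon 118°, lat -41°.
Subsquare i=8, o=14: +8·0.0833333° lon, +14·0.0416667° lat → SW at lon 118.667°, lat -40.4167°.
Cell spans 0.0833333° lon × 0.0416667° lat. NE corner is SW corner plus one full cell.
latitude -40.3750, longitude 118.7500.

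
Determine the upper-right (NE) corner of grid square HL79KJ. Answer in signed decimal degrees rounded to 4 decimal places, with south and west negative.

29.4167, -25.0833

Field H=7, L=11: +7·20° lon, +11·10° lat → SW at lon -40°, lat 20°.
Square 7, 9: +7·2° lon, +9·1° lat → SW at lon -26°, lat 29°.
Subsquare k=10, j=9: +10·0.0833333° lon, +9·0.0416667° lat → SW at lon -25.1667°, lat 29.375°.
Cell spans 0.0833333° lon × 0.0416667° lat. NE corner is SW corner plus one full cell.
latitude 29.4167, longitude -25.0833.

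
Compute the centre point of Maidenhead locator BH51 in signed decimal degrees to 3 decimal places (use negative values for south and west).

Field B=1, H=7: +1·20° lon, +7·10° lat → SW at lon -160°, lat -20°.
Square 5, 1: +5·2° lon, +1·1° lat → SW at lon -150°, lat -19°.
Cell spans 2° lon × 1° lat. Centre is SW corner plus half of each.
latitude -18.500, longitude -149.000.

-18.500, -149.000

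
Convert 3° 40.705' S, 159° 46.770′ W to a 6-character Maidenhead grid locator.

BI06ch

Add 180° to longitude and 90° to latitude: 20.2205, 86.3216.
Field (20°×10°, letters A–R): 20.2205/20 → 1 → B, 86.3216/10 → 8 → I; chars BI.
Square (2°×1°, digits 0–9): 0.2205/2 → 0, 6.3216/1 → 6; chars 06.
Subsquare (5′×2.5′, letters a–x): 0.2205/0.0833333 → 2 → c, 0.3216/0.0416667 → 7 → h; chars ch.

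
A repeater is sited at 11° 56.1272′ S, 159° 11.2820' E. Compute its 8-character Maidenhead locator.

QH98ob25

Add 180° to longitude and 90° to latitude: 339.18803, 78.06455.
Field (20°×10°, letters A–R): lon ⌊339.18803/20⌋ = 16 → Q; lat ⌊78.06455/10⌋ = 7 → H.
Square (2°×1°, digits 0–9): lon ⌊19.18803/2⌋ = 9; lat ⌊8.06455/1⌋ = 8.
Subsquare (5′×2.5′, letters a–x): lon ⌊1.18803/0.0833333⌋ = 14 → o; lat ⌊0.06455/0.0416667⌋ = 1 → b.
Extended square (30″×15″, digits 0–9): lon ⌊0.02137/0.00833333⌋ = 2; lat ⌊0.02288/0.00416667⌋ = 5.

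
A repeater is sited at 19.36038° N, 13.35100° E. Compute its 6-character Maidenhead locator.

Shift to the Maidenhead origin (180°W, 90°S): lon 193.3510, lat 109.3604.
Field (20°×10°, letters A–R): lon ⌊193.3510/20⌋ = 9 → J; lat ⌊109.3604/10⌋ = 10 → K.
Square (2°×1°, digits 0–9): lon ⌊13.3510/2⌋ = 6; lat ⌊9.3604/1⌋ = 9.
Subsquare (5′×2.5′, letters a–x): lon ⌊1.3510/0.0833333⌋ = 16 → q; lat ⌊0.3604/0.0416667⌋ = 8 → i.

JK69qi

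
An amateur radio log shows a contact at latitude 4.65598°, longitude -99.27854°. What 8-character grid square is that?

EJ04ip67

Add 180° to longitude and 90° to latitude: 80.72146, 94.65598.
Field (20°×10°, letters A–R): 80.72146/20 → 4 → E, 94.65598/10 → 9 → J; chars EJ.
Square (2°×1°, digits 0–9): 0.72146/2 → 0, 4.65598/1 → 4; chars 04.
Subsquare (5′×2.5′, letters a–x): 0.72146/0.0833333 → 8 → i, 0.65598/0.0416667 → 15 → p; chars ip.
Extended square (30″×15″, digits 0–9): 0.05479/0.00833333 → 6, 0.03098/0.00416667 → 7; chars 67.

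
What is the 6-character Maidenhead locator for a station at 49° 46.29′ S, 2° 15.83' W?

IE80uf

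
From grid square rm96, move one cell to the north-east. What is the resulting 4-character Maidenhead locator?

Longitude square 9; +1 → 10, wraps to 0, carry into field.
Longitude field R = 17; +1 → 18, wraps to 0 = A, wrapping around the antimeridian.
Latitude square 6; +1 → 7.

AM07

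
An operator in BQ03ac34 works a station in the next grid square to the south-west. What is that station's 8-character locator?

BQ03ac23

Longitude extended square 3; −1 → 2.
Latitude extended square 4; −1 → 3.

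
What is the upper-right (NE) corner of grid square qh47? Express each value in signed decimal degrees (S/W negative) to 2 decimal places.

-12.00, 150.00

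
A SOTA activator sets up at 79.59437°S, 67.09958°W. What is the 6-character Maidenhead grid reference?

FB60kj

Shift to the Maidenhead origin (180°W, 90°S): lon 112.9004, lat 10.4056.
Field: 112.9004/20 → 5 → F, 10.4056/10 → 1 → B; chars FB.
Square: 12.9004/2 → 6, 0.4056/1 → 0; chars 60.
Subsquare: 0.9004/0.0833333 → 10 → k, 0.4056/0.0416667 → 9 → j; chars kj.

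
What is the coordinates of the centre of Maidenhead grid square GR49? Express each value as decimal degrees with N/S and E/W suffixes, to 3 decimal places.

Field G=6, R=17: +6·20° lon, +17·10° lat → SW at lon -60°, lat 80°.
Square 4, 9: +4·2° lon, +9·1° lat → SW at lon -52°, lat 89°.
Cell spans 2° lon × 1° lat. Centre is SW corner plus half of each.
latitude 89.500° N, longitude 51.000° W.

89.500° N, 51.000° W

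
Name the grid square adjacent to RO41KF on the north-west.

RO41jg

Longitude subsquare k = 10; −1 → 9 = j.
Latitude subsquare f = 5; +1 → 6 = g.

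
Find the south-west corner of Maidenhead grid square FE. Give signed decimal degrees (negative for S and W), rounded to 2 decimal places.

Field F=5, E=4: +5·20° lon, +4·10° lat → SW at lon -80°, lat -50°.
latitude -50.00, longitude -80.00.

-50.00, -80.00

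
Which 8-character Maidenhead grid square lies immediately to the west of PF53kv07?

PF53jv97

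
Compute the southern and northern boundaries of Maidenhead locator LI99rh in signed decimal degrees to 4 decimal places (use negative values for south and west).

Field L=11, I=8: +11·20° lon, +8·10° lat → SW at lon 40°, lat -10°.
Square 9, 9: +9·2° lon, +9·1° lat → SW at lon 58°, lat -1°.
Subsquare r=17, h=7: +17·0.0833333° lon, +7·0.0416667° lat → SW at lon 59.4167°, lat -0.708333°.
Cell spans 0.0833333° lon × 0.0416667° lat.
south -0.7083, north -0.6667.

-0.7083, -0.6667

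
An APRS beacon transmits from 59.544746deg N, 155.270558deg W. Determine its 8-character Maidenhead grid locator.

Add 180° to longitude and 90° to latitude: 24.72944, 149.54475.
Field: 24.72944/20 → 1 → B, 149.54475/10 → 14 → O; chars BO.
Square: 4.72944/2 → 2, 9.54475/1 → 9; chars 29.
Subsquare: 0.72944/0.0833333 → 8 → i, 0.54475/0.0416667 → 13 → n; chars in.
Extended square: 0.06278/0.00833333 → 7, 0.00308/0.00416667 → 0; chars 70.

BO29in70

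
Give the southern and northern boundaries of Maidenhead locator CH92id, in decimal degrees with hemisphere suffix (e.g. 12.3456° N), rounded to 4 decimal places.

17.8750° S, 17.8333° S

Field C=2, H=7: +2·20° lon, +7·10° lat → SW at lon -140°, lat -20°.
Square 9, 2: +9·2° lon, +2·1° lat → SW at lon -122°, lat -18°.
Subsquare i=8, d=3: +8·0.0833333° lon, +3·0.0416667° lat → SW at lon -121.333°, lat -17.875°.
Cell spans 0.0833333° lon × 0.0416667° lat.
south 17.8750° S, north 17.8333° S.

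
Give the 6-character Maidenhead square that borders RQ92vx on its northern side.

RQ93va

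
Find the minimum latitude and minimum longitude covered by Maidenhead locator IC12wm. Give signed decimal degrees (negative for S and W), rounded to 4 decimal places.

-67.5000, -16.1667

Field I=8, C=2: +8·20° lon, +2·10° lat → SW at lon -20°, lat -70°.
Square 1, 2: +1·2° lon, +2·1° lat → SW at lon -18°, lat -68°.
Subsquare w=22, m=12: +22·0.0833333° lon, +12·0.0416667° lat → SW at lon -16.1667°, lat -67.5°.
latitude -67.5000, longitude -16.1667.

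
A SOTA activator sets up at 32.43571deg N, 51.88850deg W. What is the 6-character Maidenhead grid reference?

GM42bk

Add 180° to longitude and 90° to latitude: 128.1115, 122.4357.
Field: 128.1115/20 → 6 → G, 122.4357/10 → 12 → M; chars GM.
Square: 8.1115/2 → 4, 2.4357/1 → 2; chars 42.
Subsquare: 0.1115/0.0833333 → 1 → b, 0.4357/0.0416667 → 10 → k; chars bk.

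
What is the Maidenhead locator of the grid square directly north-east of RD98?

AD09

Longitude square 9; +1 → 10, wraps to 0, carry into field.
Longitude field R = 17; +1 → 18, wraps to 0 = A, wrapping around the antimeridian.
Latitude square 8; +1 → 9.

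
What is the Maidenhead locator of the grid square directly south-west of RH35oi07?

RH35ni96

Longitude extended square 0; −1 → -1, wraps to 9, carry into subsquare.
Longitude subsquare o = 14; −1 → 13 = n.
Latitude extended square 7; −1 → 6.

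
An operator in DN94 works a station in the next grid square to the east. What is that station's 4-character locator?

EN04

Longitude square 9; +1 → 10, wraps to 0, carry into field.
Longitude field D = 3; +1 → 4 = E.
The latitude characters are unchanged.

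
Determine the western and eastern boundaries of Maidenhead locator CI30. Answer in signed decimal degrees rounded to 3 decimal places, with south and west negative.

Field C=2, I=8: +2·20° lon, +8·10° lat → SW at lon -140°, lat -10°.
Square 3, 0: +3·2° lon, +0·1° lat → SW at lon -134°, lat -10°.
Cell spans 2° lon × 1° lat.
west -134.000, east -132.000.

-134.000, -132.000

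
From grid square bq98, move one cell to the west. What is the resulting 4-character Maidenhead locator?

Longitude square 9; −1 → 8.
The latitude characters are unchanged.

BQ88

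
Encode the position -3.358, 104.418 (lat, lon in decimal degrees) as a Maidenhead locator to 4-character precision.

OI26

Shift to the Maidenhead origin (180°W, 90°S): lon 284.42, lat 86.64.
Field: 284.42/20 → 14 → O, 86.64/10 → 8 → I; chars OI.
Square: 4.42/2 → 2, 6.64/1 → 6; chars 26.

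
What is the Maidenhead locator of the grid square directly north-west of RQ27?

RQ18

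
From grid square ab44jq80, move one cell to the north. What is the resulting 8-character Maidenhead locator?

AB44jq81

Latitude extended square 0; +1 → 1.
The longitude characters are unchanged.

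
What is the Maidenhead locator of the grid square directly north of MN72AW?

MN72ax

Latitude subsquare w = 22; +1 → 23 = x.
The longitude characters are unchanged.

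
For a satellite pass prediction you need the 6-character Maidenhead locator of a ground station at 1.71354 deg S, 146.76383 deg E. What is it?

QI38jg

Add 180° to longitude and 90° to latitude: 326.7638, 88.2865.
Field: lon ⌊326.7638/20⌋ = 16 → Q; lat ⌊88.2865/10⌋ = 8 → I.
Square: lon ⌊6.7638/2⌋ = 3; lat ⌊8.2865/1⌋ = 8.
Subsquare: lon ⌊0.7638/0.0833333⌋ = 9 → j; lat ⌊0.2865/0.0416667⌋ = 6 → g.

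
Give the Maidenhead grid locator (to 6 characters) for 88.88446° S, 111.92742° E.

OA51xc

Add 180° to longitude and 90° to latitude: 291.9274, 1.1155.
Field: lon ⌊291.9274/20⌋ = 14 → O; lat ⌊1.1155/10⌋ = 0 → A.
Square: lon ⌊11.9274/2⌋ = 5; lat ⌊1.1155/1⌋ = 1.
Subsquare: lon ⌊1.9274/0.0833333⌋ = 23 → x; lat ⌊0.1155/0.0416667⌋ = 2 → c.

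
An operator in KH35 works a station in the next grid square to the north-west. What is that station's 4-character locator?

KH26

Longitude square 3; −1 → 2.
Latitude square 5; +1 → 6.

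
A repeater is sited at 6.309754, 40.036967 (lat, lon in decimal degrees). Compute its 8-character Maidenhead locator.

Add 180° to longitude and 90° to latitude: 220.03697, 96.30975.
Field: lon ⌊220.03697/20⌋ = 11 → L; lat ⌊96.30975/10⌋ = 9 → J.
Square: lon ⌊0.03697/2⌋ = 0; lat ⌊6.30975/1⌋ = 6.
Subsquare: lon ⌊0.03697/0.0833333⌋ = 0 → a; lat ⌊0.30975/0.0416667⌋ = 7 → h.
Extended square: lon ⌊0.03697/0.00833333⌋ = 4; lat ⌊0.01809/0.00416667⌋ = 4.

LJ06ah44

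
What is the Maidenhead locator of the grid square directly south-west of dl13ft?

Longitude subsquare f = 5; −1 → 4 = e.
Latitude subsquare t = 19; −1 → 18 = s.

DL13es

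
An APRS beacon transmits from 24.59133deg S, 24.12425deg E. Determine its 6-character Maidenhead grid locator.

Offset from 180°W / 90°S: lon 204.1242°, lat 65.4087°.
Field (20°×10°, letters A–R): lon ⌊204.1242/20⌋ = 10 → K; lat ⌊65.4087/10⌋ = 6 → G.
Square (2°×1°, digits 0–9): lon ⌊4.1242/2⌋ = 2; lat ⌊5.4087/1⌋ = 5.
Subsquare (5′×2.5′, letters a–x): lon ⌊0.1242/0.0833333⌋ = 1 → b; lat ⌊0.4087/0.0416667⌋ = 9 → j.

KG25bj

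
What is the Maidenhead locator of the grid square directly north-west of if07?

HF98

Longitude square 0; −1 → -1, wraps to 9, carry into field.
Longitude field I = 8; −1 → 7 = H.
Latitude square 7; +1 → 8.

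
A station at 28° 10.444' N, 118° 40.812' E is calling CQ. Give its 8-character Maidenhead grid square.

OL98ie11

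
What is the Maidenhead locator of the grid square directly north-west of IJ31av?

IJ21xw

Longitude subsquare a = 0; −1 → -1, wraps to 23 = x, carry into square.
Longitude square 3; −1 → 2.
Latitude subsquare v = 21; +1 → 22 = w.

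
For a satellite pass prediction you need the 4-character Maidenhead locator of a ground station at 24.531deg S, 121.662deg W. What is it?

CG95

Add 180° to longitude and 90° to latitude: 58.34, 65.47.
Field: 58.34/20 → 2 → C, 65.47/10 → 6 → G; chars CG.
Square: 18.34/2 → 9, 5.47/1 → 5; chars 95.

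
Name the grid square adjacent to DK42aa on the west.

DK32xa

Longitude subsquare a = 0; −1 → -1, wraps to 23 = x, carry into square.
Longitude square 4; −1 → 3.
The latitude characters are unchanged.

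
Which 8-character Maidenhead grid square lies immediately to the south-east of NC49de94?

Longitude extended square 9; +1 → 10, wraps to 0, carry into subsquare.
Longitude subsquare d = 3; +1 → 4 = e.
Latitude extended square 4; −1 → 3.

NC49ee03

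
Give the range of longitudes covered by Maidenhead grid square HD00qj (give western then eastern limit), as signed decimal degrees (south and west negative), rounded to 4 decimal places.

-38.6667, -38.5833

Field H=7, D=3: +7·20° lon, +3·10° lat → SW at lon -40°, lat -60°.
Square 0, 0: +0·2° lon, +0·1° lat → SW at lon -40°, lat -60°.
Subsquare q=16, j=9: +16·0.0833333° lon, +9·0.0416667° lat → SW at lon -38.6667°, lat -59.625°.
Cell spans 0.0833333° lon × 0.0416667° lat.
west -38.6667, east -38.5833.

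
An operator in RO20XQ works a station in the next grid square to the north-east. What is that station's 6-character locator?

Longitude subsquare x = 23; +1 → 24, wraps to 0 = a, carry into square.
Longitude square 2; +1 → 3.
Latitude subsquare q = 16; +1 → 17 = r.

RO30ar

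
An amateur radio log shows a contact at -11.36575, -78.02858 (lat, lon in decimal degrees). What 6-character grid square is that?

Add 180° to longitude and 90° to latitude: 101.9714, 78.6342.
Field: lon ⌊101.9714/20⌋ = 5 → F; lat ⌊78.6342/10⌋ = 7 → H.
Square: lon ⌊1.9714/2⌋ = 0; lat ⌊8.6342/1⌋ = 8.
Subsquare: lon ⌊1.9714/0.0833333⌋ = 23 → x; lat ⌊0.6342/0.0416667⌋ = 15 → p.

FH08xp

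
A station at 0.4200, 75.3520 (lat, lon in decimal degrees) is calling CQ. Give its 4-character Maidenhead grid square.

MJ70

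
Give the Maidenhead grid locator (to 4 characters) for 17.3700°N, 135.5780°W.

Shift to the Maidenhead origin (180°W, 90°S): lon 44.42, lat 107.37.
Field (20°×10°, letters A–R): 44.42/20 → 2 → C, 107.37/10 → 10 → K; chars CK.
Square (2°×1°, digits 0–9): 4.42/2 → 2, 7.37/1 → 7; chars 27.

CK27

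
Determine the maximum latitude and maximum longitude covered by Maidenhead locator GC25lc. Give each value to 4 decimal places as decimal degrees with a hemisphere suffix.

Field G=6, C=2: +6·20° lon, +2·10° lat → SW at lon -60°, lat -70°.
Square 2, 5: +2·2° lon, +5·1° lat → SW at lon -56°, lat -65°.
Subsquare l=11, c=2: +11·0.0833333° lon, +2·0.0416667° lat → SW at lon -55.0833°, lat -64.9167°.
Cell spans 0.0833333° lon × 0.0416667° lat. NE corner is SW corner plus one full cell.
latitude 64.8750° S, longitude 55.0000° W.

64.8750° S, 55.0000° W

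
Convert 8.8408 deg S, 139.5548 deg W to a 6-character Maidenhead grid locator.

CI01fd

Offset from 180°W / 90°S: lon 40.4452°, lat 81.1592°.
Field: lon ⌊40.4452/20⌋ = 2 → C; lat ⌊81.1592/10⌋ = 8 → I.
Square: lon ⌊0.4452/2⌋ = 0; lat ⌊1.1592/1⌋ = 1.
Subsquare: lon ⌊0.4452/0.0833333⌋ = 5 → f; lat ⌊0.1592/0.0416667⌋ = 3 → d.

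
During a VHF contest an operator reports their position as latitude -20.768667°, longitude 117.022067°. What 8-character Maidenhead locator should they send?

Shift to the Maidenhead origin (180°W, 90°S): lon 297.02207, lat 69.23133.
Field: 297.02207/20 → 14 → O, 69.23133/10 → 6 → G; chars OG.
Square: 17.02207/2 → 8, 9.23133/1 → 9; chars 89.
Subsquare: 1.02207/0.0833333 → 12 → m, 0.23133/0.0416667 → 5 → f; chars mf.
Extended square: 0.02207/0.00833333 → 2, 0.02300/0.00416667 → 5; chars 25.

OG89mf25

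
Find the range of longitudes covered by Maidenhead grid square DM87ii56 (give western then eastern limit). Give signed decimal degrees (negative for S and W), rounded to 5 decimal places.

Field D=3, M=12: +3·20° lon, +12·10° lat → SW at lon -120°, lat 30°.
Square 8, 7: +8·2° lon, +7·1° lat → SW at lon -104°, lat 37°.
Subsquare i=8, i=8: +8·0.0833333° lon, +8·0.0416667° lat → SW at lon -103.333°, lat 37.3333°.
Extended square 5, 6: +5·0.00833333° lon, +6·0.00416667° lat → SW at lon -103.292°, lat 37.3583°.
Cell spans 0.00833333° lon × 0.00416667° lat.
west -103.29167, east -103.28333.

-103.29167, -103.28333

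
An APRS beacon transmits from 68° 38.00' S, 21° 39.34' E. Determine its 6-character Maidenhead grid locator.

KC01ti

Offset from 180°W / 90°S: lon 201.6557°, lat 21.3667°.
Field: 201.6557/20 → 10 → K, 21.3667/10 → 2 → C; chars KC.
Square: 1.6557/2 → 0, 1.3667/1 → 1; chars 01.
Subsquare: 1.6557/0.0833333 → 19 → t, 0.3667/0.0416667 → 8 → i; chars ti.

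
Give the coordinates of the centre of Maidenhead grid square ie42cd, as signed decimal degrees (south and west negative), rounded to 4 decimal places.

-47.8542, -11.7917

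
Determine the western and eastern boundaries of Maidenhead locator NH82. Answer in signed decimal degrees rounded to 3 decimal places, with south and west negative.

96.000, 98.000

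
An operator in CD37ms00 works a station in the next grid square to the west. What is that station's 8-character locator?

CD37ls90

Longitude extended square 0; −1 → -1, wraps to 9, carry into subsquare.
Longitude subsquare m = 12; −1 → 11 = l.
The latitude characters are unchanged.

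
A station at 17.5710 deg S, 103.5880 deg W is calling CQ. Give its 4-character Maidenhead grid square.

DH82

Add 180° to longitude and 90° to latitude: 76.41, 72.43.
Field (20°×10°, letters A–R): 76.41/20 → 3 → D, 72.43/10 → 7 → H; chars DH.
Square (2°×1°, digits 0–9): 16.41/2 → 8, 2.43/1 → 2; chars 82.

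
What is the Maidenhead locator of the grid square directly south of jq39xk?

Latitude subsquare k = 10; −1 → 9 = j.
The longitude characters are unchanged.

JQ39xj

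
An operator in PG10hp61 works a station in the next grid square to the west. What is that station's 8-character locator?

PG10hp51

Longitude extended square 6; −1 → 5.
The latitude characters are unchanged.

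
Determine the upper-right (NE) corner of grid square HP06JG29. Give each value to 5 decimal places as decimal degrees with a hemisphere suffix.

Field H=7, P=15: +7·20° lon, +15·10° lat → SW at lon -40°, lat 60°.
Square 0, 6: +0·2° lon, +6·1° lat → SW at lon -40°, lat 66°.
Subsquare j=9, g=6: +9·0.0833333° lon, +6·0.0416667° lat → SW at lon -39.25°, lat 66.25°.
Extended square 2, 9: +2·0.00833333° lon, +9·0.00416667° lat → SW at lon -39.2333°, lat 66.2875°.
Cell spans 0.00833333° lon × 0.00416667° lat. NE corner is SW corner plus one full cell.
latitude 66.29167° N, longitude 39.22500° W.

66.29167° N, 39.22500° W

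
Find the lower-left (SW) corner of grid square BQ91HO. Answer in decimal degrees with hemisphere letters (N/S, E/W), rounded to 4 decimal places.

71.5833° N, 141.4167° W

Field B=1, Q=16: +1·20° lon, +16·10° lat → SW at lon -160°, lat 70°.
Square 9, 1: +9·2° lon, +1·1° lat → SW at lon -142°, lat 71°.
Subsquare h=7, o=14: +7·0.0833333° lon, +14·0.0416667° lat → SW at lon -141.417°, lat 71.5833°.
latitude 71.5833° N, longitude 141.4167° W.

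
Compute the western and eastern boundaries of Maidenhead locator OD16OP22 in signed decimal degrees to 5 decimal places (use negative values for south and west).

103.18333, 103.19167

Field O=14, D=3: +14·20° lon, +3·10° lat → SW at lon 100°, lat -60°.
Square 1, 6: +1·2° lon, +6·1° lat → SW at lon 102°, lat -54°.
Subsquare o=14, p=15: +14·0.0833333° lon, +15·0.0416667° lat → SW at lon 103.167°, lat -53.375°.
Extended square 2, 2: +2·0.00833333° lon, +2·0.00416667° lat → SW at lon 103.183°, lat -53.3667°.
Cell spans 0.00833333° lon × 0.00416667° lat.
west 103.18333, east 103.19167.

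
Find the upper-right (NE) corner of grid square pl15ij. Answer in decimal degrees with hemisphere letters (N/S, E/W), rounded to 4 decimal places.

25.4167° N, 122.7500° E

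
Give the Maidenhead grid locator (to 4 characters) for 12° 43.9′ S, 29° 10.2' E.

Offset from 180°W / 90°S: lon 209.17°, lat 77.27°.
Field (20°×10°, letters A–R): 209.17/20 → 10 → K, 77.27/10 → 7 → H; chars KH.
Square (2°×1°, digits 0–9): 9.17/2 → 4, 7.27/1 → 7; chars 47.

KH47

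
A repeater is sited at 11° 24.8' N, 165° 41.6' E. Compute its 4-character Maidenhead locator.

RK21

Add 180° to longitude and 90° to latitude: 345.69, 101.41.
Field: 345.69/20 → 17 → R, 101.41/10 → 10 → K; chars RK.
Square: 5.69/2 → 2, 1.41/1 → 1; chars 21.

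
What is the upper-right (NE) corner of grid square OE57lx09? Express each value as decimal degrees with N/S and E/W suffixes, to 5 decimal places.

Field O=14, E=4: +14·20° lon, +4·10° lat → SW at lon 100°, lat -50°.
Square 5, 7: +5·2° lon, +7·1° lat → SW at lon 110°, lat -43°.
Subsquare l=11, x=23: +11·0.0833333° lon, +23·0.0416667° lat → SW at lon 110.917°, lat -42.0417°.
Extended square 0, 9: +0·0.00833333° lon, +9·0.00416667° lat → SW at lon 110.917°, lat -42.0042°.
Cell spans 0.00833333° lon × 0.00416667° lat. NE corner is SW corner plus one full cell.
latitude 42.00000° S, longitude 110.92500° E.

42.00000° S, 110.92500° E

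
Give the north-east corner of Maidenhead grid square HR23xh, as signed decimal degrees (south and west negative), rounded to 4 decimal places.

Field H=7, R=17: +7·20° lon, +17·10° lat → SW at lon -40°, lat 80°.
Square 2, 3: +2·2° lon, +3·1° lat → SW at lon -36°, lat 83°.
Subsquare x=23, h=7: +23·0.0833333° lon, +7·0.0416667° lat → SW at lon -34.0833°, lat 83.2917°.
Cell spans 0.0833333° lon × 0.0416667° lat. NE corner is SW corner plus one full cell.
latitude 83.3333, longitude -34.0000.

83.3333, -34.0000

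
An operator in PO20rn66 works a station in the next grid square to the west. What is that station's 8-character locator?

Longitude extended square 6; −1 → 5.
The latitude characters are unchanged.

PO20rn56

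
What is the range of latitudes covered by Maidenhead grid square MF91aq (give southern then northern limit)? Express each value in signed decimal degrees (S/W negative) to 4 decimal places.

-38.3333, -38.2917

Field M=12, F=5: +12·20° lon, +5·10° lat → SW at lon 60°, lat -40°.
Square 9, 1: +9·2° lon, +1·1° lat → SW at lon 78°, lat -39°.
Subsquare a=0, q=16: +0·0.0833333° lon, +16·0.0416667° lat → SW at lon 78°, lat -38.3333°.
Cell spans 0.0833333° lon × 0.0416667° lat.
south -38.3333, north -38.2917.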